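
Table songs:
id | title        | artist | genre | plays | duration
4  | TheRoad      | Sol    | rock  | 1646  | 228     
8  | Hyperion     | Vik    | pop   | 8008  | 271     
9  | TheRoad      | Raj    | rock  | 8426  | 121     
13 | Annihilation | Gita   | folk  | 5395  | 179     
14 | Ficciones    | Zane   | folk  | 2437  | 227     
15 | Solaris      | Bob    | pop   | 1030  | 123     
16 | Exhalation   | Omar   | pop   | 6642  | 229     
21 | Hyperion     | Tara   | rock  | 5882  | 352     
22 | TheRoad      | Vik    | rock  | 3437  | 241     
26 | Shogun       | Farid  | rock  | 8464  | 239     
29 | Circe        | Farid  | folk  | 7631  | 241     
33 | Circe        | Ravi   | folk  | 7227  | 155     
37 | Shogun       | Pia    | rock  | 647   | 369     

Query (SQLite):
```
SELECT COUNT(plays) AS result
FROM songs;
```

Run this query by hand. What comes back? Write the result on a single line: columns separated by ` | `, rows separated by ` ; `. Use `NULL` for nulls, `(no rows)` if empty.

13

All plays values: [1646, 8008, 8426, 5395, 2437, 1030, 6642, 5882, 3437, 8464, 7631, 7227, 647].
COUNT(plays) counts non-NULL values → 13.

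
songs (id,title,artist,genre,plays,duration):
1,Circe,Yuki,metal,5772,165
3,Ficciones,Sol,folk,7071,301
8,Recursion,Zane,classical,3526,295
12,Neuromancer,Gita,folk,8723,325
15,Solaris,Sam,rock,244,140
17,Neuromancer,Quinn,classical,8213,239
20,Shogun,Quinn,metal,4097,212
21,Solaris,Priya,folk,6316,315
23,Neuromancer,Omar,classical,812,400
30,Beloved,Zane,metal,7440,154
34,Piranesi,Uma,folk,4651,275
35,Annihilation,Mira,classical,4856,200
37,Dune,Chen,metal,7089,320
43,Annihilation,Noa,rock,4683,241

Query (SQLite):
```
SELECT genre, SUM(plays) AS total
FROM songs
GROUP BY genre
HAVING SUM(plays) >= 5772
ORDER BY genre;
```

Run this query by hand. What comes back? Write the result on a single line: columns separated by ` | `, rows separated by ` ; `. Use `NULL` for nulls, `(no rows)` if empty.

classical | 17407 ; folk | 26761 ; metal | 24398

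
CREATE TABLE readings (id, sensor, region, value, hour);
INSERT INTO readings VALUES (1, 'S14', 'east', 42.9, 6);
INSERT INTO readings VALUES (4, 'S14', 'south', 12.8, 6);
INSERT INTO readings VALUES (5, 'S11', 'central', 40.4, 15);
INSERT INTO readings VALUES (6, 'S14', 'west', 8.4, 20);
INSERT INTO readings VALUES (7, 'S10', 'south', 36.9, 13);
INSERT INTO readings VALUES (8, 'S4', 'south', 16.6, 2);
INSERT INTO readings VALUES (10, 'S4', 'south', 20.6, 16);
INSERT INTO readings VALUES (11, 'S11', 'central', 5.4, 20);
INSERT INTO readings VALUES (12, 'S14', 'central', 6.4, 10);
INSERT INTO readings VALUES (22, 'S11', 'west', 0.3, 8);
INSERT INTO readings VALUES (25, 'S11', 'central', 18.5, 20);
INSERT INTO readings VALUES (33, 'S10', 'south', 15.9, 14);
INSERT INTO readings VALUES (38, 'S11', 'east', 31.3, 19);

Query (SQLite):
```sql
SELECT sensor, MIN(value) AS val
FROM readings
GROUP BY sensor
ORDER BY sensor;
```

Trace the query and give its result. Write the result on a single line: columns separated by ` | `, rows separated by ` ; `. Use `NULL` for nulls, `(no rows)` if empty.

Partition readings by sensor; compute MIN(value) within each group.
  S10: ids {7, 33} → MIN(value)=15.9
  S11: ids {5, 11, 22, 25, 38} → MIN(value)=0.3
  S14: ids {1, 4, 6, 12} → MIN(value)=6.4
  S4: ids {8, 10} → MIN(value)=16.6

S10 | 15.9 ; S11 | 0.3 ; S14 | 6.4 ; S4 | 16.6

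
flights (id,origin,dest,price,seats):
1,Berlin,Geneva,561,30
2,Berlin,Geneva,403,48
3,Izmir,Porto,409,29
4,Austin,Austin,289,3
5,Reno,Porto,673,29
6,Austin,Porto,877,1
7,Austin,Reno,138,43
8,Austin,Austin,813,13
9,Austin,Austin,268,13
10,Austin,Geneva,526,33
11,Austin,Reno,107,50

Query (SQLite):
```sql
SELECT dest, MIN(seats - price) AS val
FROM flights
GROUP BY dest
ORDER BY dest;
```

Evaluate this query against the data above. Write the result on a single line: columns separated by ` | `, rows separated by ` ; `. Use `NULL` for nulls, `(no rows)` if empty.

For each row compute seats - price.
Group by dest; take MIN of the expression per group.
  Austin: ids {4, 8, 9} → MIN(seats - price)=-800
  Geneva: ids {1, 2, 10} → MIN(seats - price)=-531
  Porto: ids {3, 5, 6} → MIN(seats - price)=-876
  Reno: ids {7, 11} → MIN(seats - price)=-95

Austin | -800 ; Geneva | -531 ; Porto | -876 ; Reno | -95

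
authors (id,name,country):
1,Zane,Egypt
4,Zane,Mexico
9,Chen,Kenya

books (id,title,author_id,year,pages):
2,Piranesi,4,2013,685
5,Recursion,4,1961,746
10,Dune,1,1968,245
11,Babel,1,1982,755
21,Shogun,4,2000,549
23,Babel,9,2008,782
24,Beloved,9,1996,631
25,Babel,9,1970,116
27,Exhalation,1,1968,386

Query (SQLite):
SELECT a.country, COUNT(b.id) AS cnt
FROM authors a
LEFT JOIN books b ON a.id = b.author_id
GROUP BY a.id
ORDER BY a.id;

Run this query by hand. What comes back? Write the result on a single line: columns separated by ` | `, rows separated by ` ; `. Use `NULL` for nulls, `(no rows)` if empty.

Egypt | 3 ; Mexico | 3 ; Kenya | 3

LEFT JOIN keeps every authors row; unmatched ones get NULL for books columns.
Group by authors.id and compute COUNT(b.id). COUNT(col) of an all-NULL group is 0.
  1: ids {10, 11, 27} → COUNT(b.id)=3
  4: ids {2, 5, 21} → COUNT(b.id)=3
  9: ids {23, 24, 25} → COUNT(b.id)=3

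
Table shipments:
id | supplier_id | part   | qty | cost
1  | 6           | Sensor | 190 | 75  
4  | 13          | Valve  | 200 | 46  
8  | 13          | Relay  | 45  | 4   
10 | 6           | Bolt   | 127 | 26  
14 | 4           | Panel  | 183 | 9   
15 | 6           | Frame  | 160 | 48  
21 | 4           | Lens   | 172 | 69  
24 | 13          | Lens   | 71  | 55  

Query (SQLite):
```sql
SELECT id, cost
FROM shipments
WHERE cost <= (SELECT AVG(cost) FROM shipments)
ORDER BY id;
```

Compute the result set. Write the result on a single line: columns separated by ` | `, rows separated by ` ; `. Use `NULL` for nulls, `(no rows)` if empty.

8 | 4 ; 10 | 26 ; 14 | 9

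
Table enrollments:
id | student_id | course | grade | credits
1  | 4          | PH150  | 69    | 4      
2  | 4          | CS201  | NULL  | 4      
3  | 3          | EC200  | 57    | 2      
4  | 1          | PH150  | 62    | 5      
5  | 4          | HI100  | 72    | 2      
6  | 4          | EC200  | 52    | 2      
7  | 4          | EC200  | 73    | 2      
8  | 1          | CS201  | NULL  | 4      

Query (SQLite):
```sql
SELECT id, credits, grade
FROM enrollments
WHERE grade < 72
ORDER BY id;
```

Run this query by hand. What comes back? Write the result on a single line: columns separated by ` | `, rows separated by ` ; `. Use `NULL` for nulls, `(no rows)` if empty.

1 | 4 | 69 ; 3 | 2 | 57 ; 4 | 5 | 62 ; 6 | 2 | 52

grade < 72: ids {1, 3, 4, 6}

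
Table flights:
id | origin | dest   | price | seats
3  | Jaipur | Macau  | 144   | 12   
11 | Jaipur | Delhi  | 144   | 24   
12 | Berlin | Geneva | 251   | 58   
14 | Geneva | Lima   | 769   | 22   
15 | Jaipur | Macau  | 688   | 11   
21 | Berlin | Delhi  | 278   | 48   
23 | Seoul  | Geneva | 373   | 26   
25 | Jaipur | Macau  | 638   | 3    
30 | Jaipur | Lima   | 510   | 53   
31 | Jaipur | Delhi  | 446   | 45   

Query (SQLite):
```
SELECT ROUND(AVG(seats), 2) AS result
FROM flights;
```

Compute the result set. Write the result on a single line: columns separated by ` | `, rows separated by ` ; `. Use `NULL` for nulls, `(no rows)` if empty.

30.2

All seats values: [12, 24, 58, 22, 11, 48, 26, 3, 53, 45].
AVG = 302 / 10 (rounded to 2 dp).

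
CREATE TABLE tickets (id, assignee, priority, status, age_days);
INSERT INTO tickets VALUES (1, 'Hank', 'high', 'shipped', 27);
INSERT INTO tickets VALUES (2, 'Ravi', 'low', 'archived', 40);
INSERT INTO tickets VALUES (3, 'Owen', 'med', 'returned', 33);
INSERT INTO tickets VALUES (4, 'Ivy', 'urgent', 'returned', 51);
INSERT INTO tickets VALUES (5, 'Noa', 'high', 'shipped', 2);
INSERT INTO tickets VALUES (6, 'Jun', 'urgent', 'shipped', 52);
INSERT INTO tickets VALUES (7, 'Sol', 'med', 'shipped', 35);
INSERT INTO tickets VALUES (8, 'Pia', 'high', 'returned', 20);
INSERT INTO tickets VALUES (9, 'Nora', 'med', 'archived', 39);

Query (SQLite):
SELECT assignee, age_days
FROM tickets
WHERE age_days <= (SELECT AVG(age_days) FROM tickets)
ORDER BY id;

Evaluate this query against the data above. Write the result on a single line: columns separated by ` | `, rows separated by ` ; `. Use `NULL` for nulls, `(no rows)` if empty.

Scalar subquery: AVG(age_days) over all tickets rows = 33.222222 (≈; comparison uses full precision).
Keep rows where age_days <= that value.

Hank | 27 ; Owen | 33 ; Noa | 2 ; Pia | 20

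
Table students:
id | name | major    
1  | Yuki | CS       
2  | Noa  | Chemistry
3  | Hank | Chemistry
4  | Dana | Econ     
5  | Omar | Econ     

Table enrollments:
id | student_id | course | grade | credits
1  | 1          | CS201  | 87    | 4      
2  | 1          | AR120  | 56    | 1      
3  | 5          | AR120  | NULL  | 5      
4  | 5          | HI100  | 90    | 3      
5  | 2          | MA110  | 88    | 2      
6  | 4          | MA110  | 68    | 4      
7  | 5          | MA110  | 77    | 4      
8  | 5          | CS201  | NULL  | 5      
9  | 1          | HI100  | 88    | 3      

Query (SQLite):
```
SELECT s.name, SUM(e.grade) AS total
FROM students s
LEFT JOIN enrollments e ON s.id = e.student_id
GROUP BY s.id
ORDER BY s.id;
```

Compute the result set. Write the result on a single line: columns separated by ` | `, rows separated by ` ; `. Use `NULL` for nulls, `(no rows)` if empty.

LEFT JOIN keeps every students row; unmatched ones get NULL for enrollments columns.
Group by students.id and compute SUM(e.grade). SUM over an all-NULL group is NULL.
  1: ids {1, 2, 9} → SUM(e.grade)=231
  2: ids {5} → SUM(e.grade)=88
  3: ids {—} → SUM(e.grade)=NULL
  4: ids {6} → SUM(e.grade)=68
  5: ids {3, 4, 7, 8} → SUM(e.grade)=167

Yuki | 231 ; Noa | 88 ; Hank | NULL ; Dana | 68 ; Omar | 167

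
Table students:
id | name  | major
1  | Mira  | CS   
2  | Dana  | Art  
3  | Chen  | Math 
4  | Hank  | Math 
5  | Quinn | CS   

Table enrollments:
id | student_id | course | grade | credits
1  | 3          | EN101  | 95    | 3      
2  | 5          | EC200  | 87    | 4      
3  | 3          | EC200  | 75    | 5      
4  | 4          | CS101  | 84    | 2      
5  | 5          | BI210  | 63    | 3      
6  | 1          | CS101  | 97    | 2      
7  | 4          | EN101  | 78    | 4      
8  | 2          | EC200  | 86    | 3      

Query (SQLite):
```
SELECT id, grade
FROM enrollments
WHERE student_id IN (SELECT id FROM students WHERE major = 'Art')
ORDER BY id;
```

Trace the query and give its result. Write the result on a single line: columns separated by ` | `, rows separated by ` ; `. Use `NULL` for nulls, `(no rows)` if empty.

8 | 86

Inner query: students.id where major = 'Art'.
Outer: keep enrollments rows whose student_id is in that set.
Inner query → {2}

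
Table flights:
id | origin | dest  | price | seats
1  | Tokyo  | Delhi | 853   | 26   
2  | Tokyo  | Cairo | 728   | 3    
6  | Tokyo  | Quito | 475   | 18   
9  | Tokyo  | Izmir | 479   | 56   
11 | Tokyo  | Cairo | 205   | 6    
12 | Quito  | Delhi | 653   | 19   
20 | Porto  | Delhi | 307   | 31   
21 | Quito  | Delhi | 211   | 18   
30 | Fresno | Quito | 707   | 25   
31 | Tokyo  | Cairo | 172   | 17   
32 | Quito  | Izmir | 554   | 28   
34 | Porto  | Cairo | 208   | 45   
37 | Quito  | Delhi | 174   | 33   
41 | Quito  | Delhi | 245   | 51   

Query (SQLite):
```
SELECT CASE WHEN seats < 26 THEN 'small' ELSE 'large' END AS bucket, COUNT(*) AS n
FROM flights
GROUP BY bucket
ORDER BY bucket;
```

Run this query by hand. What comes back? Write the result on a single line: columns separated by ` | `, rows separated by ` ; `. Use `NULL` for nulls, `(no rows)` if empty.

large | 7 ; small | 7

Bucket rows by seats < 26 → 'small' else 'large'; count each bucket.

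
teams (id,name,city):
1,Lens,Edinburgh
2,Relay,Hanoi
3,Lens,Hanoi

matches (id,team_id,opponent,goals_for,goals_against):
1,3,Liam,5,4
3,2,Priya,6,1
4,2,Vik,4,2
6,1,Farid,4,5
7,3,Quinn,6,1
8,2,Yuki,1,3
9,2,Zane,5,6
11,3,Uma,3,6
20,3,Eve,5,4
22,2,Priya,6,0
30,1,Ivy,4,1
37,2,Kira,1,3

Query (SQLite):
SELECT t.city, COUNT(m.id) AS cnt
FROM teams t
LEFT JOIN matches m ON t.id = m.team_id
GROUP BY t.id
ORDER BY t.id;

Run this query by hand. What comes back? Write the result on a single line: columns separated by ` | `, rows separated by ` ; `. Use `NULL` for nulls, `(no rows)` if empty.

Edinburgh | 2 ; Hanoi | 6 ; Hanoi | 4

LEFT JOIN keeps every teams row; unmatched ones get NULL for matches columns.
Group by teams.id and compute COUNT(m.id). COUNT(col) of an all-NULL group is 0.
  1: ids {6, 30} → COUNT(m.id)=2
  2: ids {3, 4, 8, 9, 22, 37} → COUNT(m.id)=6
  3: ids {1, 7, 11, 20} → COUNT(m.id)=4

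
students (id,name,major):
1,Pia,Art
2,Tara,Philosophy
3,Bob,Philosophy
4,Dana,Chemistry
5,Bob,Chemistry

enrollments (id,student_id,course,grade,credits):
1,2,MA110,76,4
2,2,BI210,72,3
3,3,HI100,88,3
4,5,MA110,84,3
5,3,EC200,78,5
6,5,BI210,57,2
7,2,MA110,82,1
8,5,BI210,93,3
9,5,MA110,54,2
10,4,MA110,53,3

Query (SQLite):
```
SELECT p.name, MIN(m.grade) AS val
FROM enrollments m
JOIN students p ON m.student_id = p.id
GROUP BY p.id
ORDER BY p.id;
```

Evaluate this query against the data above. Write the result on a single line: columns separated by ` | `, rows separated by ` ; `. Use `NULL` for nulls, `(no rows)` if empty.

Tara | 72 ; Bob | 78 ; Dana | 53 ; Bob | 54

Join each enrollments row to its students via student_id.
Group joined rows by students.id; compute MIN(m.grade) per group.
  2: ids {1, 2, 7} → MIN(m.grade)=72
  3: ids {3, 5} → MIN(m.grade)=78
  4: ids {10} → MIN(m.grade)=53
  5: ids {4, 6, 8, 9} → MIN(m.grade)=54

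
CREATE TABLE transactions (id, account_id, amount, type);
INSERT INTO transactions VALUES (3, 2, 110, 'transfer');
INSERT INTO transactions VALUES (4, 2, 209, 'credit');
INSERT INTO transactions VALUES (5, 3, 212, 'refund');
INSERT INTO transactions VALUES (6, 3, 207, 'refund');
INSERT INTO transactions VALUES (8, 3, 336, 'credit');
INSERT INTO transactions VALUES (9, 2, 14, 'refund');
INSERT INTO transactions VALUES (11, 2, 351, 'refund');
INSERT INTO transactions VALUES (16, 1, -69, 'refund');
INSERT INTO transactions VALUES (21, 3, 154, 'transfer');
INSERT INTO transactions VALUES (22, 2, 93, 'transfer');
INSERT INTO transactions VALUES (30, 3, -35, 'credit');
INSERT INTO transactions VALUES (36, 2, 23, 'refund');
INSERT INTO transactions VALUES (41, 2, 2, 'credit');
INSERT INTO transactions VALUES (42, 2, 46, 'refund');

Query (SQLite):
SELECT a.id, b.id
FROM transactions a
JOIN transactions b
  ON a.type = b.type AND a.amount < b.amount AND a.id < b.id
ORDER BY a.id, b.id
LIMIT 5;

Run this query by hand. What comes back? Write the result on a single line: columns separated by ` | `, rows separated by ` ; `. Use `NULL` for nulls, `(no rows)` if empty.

3 | 21 ; 4 | 8 ; 5 | 11 ; 6 | 11 ; 9 | 11

Pairs (a,b) with same type, a.amount < b.amount, a.id < b.id.
type groups: credit:{4,8,30,41} refund:{5,6,9,11,16,36,42} transfer:{3,21,22}
Ordered by (a.id, b.id); first 5.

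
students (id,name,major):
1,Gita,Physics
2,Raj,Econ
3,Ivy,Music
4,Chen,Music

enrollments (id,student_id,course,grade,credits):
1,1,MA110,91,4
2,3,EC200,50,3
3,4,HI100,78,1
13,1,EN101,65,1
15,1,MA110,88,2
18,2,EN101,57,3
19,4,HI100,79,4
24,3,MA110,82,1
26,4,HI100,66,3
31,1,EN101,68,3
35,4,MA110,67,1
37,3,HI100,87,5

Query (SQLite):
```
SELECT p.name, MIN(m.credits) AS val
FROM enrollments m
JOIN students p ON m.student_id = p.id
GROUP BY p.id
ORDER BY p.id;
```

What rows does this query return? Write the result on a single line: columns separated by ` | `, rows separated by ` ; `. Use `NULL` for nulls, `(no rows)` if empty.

Join each enrollments row to its students via student_id.
Group joined rows by students.id; compute MIN(m.credits) per group.
  1: ids {1, 13, 15, 31} → MIN(m.credits)=1
  2: ids {18} → MIN(m.credits)=3
  3: ids {2, 24, 37} → MIN(m.credits)=1
  4: ids {3, 19, 26, 35} → MIN(m.credits)=1

Gita | 1 ; Raj | 3 ; Ivy | 1 ; Chen | 1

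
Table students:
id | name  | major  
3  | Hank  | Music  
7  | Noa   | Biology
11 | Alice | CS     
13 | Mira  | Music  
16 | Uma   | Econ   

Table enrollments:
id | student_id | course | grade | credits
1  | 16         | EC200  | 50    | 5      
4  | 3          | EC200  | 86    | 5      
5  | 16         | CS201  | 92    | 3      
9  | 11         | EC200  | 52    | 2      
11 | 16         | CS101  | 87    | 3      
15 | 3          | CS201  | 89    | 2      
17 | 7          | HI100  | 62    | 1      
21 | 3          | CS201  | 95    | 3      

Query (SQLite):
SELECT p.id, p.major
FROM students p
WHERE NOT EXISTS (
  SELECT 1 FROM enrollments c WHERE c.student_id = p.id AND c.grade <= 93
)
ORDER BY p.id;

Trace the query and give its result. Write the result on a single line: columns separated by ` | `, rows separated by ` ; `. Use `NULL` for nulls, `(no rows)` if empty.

13 | Music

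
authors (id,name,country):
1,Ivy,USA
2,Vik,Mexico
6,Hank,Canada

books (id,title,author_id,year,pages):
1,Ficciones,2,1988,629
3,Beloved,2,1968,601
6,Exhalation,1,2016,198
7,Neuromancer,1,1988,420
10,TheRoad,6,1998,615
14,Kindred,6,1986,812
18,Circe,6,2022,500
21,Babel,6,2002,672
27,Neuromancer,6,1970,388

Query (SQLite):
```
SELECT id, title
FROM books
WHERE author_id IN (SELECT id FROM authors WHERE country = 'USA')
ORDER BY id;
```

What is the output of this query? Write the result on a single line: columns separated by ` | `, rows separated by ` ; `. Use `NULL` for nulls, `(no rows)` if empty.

Inner query: authors.id where country = 'USA'.
Outer: keep books rows whose author_id is in that set.
Inner query → {1}

6 | Exhalation ; 7 | Neuromancer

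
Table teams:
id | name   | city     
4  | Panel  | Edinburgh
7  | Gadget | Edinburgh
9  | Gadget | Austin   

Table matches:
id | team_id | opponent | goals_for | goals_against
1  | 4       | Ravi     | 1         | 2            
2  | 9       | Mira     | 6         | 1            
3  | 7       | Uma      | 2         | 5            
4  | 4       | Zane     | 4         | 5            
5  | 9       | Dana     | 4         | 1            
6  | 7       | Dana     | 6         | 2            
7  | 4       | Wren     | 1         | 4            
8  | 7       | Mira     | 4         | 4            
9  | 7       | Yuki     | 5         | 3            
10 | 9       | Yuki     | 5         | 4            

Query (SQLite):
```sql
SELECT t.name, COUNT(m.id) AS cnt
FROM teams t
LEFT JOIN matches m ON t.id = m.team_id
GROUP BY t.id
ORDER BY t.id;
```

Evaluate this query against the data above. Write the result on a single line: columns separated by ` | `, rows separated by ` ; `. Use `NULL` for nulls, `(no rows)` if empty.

Panel | 3 ; Gadget | 4 ; Gadget | 3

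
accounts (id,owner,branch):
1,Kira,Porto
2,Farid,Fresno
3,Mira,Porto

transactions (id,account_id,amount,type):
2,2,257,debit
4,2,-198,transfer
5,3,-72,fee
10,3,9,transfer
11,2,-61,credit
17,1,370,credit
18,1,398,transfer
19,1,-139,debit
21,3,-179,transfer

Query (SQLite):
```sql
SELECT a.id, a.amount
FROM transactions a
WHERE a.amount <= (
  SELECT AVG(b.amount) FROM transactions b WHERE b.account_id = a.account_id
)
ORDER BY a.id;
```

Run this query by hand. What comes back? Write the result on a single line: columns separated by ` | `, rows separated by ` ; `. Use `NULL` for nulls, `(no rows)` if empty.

For each transactions row a, compute AVG(amount) over rows sharing a.account_id.
Keep row a if a.amount <= that per-group AVG.
  account_id=1: AVG(amount) = 209.666667
  account_id=2: AVG(amount) = -0.666667
  account_id=3: AVG(amount) = -80.666667

4 | -198 ; 11 | -61 ; 19 | -139 ; 21 | -179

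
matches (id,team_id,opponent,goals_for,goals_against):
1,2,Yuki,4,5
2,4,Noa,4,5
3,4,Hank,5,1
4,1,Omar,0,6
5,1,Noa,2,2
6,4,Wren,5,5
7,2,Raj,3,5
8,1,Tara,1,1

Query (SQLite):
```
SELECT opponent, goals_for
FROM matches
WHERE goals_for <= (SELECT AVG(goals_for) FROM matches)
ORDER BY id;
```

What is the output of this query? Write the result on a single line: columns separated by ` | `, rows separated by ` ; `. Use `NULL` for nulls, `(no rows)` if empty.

Scalar subquery: AVG(goals_for) over all matches rows = 3.0.
Keep rows where goals_for <= that value.

Omar | 0 ; Noa | 2 ; Raj | 3 ; Tara | 1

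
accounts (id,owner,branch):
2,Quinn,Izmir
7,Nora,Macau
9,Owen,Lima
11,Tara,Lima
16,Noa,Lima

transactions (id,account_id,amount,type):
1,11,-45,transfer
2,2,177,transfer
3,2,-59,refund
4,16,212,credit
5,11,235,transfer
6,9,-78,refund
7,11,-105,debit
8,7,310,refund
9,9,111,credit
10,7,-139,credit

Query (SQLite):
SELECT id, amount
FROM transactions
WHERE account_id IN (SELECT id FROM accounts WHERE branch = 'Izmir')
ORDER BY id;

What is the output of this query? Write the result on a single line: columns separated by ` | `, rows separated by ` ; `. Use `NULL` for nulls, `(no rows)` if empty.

2 | 177 ; 3 | -59

Inner query: accounts.id where branch = 'Izmir'.
Outer: keep transactions rows whose account_id is in that set.
Inner query → {2}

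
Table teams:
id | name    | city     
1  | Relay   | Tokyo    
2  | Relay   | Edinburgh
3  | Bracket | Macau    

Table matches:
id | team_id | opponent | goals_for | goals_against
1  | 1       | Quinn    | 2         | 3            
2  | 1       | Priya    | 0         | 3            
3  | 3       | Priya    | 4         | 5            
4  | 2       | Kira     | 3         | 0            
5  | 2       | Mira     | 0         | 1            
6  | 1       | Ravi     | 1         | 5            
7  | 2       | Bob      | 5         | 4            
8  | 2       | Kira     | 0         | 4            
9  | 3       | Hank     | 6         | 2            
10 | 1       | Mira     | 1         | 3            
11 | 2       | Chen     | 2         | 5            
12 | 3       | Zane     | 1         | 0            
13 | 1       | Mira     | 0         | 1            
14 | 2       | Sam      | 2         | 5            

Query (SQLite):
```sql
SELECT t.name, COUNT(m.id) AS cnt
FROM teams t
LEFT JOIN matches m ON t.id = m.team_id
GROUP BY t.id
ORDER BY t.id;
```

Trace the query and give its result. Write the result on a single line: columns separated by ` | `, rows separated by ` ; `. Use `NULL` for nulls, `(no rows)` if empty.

LEFT JOIN keeps every teams row; unmatched ones get NULL for matches columns.
Group by teams.id and compute COUNT(m.id). COUNT(col) of an all-NULL group is 0.
  1: ids {1, 2, 6, 10, 13} → COUNT(m.id)=5
  2: ids {4, 5, 7, 8, 11, 14} → COUNT(m.id)=6
  3: ids {3, 9, 12} → COUNT(m.id)=3

Relay | 5 ; Relay | 6 ; Bracket | 3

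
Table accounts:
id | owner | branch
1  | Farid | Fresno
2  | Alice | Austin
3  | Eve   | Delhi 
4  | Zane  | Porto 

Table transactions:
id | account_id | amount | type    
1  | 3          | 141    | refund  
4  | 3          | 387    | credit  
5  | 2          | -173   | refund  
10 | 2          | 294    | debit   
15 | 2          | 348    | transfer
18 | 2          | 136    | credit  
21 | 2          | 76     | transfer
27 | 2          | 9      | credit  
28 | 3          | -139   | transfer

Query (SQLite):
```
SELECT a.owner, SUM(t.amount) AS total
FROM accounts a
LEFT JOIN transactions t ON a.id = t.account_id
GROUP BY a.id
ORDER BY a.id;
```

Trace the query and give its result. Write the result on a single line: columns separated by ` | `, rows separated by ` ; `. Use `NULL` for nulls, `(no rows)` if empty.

LEFT JOIN keeps every accounts row; unmatched ones get NULL for transactions columns.
Group by accounts.id and compute SUM(t.amount). SUM over an all-NULL group is NULL.
  1: ids {—} → SUM(t.amount)=NULL
  2: ids {5, 10, 15, 18, 21, 27} → SUM(t.amount)=690
  3: ids {1, 4, 28} → SUM(t.amount)=389
  4: ids {—} → SUM(t.amount)=NULL

Farid | NULL ; Alice | 690 ; Eve | 389 ; Zane | NULL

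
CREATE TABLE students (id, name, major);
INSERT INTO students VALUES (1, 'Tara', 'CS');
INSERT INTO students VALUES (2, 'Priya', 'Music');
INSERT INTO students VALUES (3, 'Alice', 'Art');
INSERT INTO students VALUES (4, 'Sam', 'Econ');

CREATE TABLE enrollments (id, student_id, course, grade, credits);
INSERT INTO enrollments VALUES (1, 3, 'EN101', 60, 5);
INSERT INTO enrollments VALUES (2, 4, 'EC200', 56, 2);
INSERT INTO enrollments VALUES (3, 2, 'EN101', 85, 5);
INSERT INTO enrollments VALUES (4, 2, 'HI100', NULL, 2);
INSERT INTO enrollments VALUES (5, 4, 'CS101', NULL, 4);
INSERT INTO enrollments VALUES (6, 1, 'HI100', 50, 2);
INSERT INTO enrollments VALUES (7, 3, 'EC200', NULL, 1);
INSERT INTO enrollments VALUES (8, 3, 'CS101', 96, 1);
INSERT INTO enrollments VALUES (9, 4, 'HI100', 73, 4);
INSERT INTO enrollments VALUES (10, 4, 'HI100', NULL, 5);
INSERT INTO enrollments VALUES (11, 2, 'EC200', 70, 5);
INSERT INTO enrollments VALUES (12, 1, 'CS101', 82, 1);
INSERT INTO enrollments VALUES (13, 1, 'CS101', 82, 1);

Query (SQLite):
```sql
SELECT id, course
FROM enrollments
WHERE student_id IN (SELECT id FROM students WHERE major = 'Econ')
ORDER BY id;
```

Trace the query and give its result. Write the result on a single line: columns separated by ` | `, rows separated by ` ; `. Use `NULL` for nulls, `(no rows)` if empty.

Inner query: students.id where major = 'Econ'.
Outer: keep enrollments rows whose student_id is in that set.
Inner query → {4}

2 | EC200 ; 5 | CS101 ; 9 | HI100 ; 10 | HI100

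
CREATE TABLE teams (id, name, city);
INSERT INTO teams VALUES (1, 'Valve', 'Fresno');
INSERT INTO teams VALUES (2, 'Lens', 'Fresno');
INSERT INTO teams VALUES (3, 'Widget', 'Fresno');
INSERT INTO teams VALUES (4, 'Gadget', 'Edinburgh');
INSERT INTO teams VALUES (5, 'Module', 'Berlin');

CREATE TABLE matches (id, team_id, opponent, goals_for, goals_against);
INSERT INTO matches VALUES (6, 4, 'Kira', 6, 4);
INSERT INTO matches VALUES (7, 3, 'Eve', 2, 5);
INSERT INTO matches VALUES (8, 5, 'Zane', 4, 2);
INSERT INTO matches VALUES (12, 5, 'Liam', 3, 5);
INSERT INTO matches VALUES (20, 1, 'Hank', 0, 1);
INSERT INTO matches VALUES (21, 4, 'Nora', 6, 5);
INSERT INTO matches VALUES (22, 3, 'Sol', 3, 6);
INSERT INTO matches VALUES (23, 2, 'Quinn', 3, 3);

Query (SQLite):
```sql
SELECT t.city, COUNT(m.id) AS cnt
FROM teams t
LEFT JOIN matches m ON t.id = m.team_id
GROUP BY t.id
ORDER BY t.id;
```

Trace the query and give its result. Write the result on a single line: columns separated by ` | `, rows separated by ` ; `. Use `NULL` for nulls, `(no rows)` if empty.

Fresno | 1 ; Fresno | 1 ; Fresno | 2 ; Edinburgh | 2 ; Berlin | 2

LEFT JOIN keeps every teams row; unmatched ones get NULL for matches columns.
Group by teams.id and compute COUNT(m.id). COUNT(col) of an all-NULL group is 0.
  1: ids {20} → COUNT(m.id)=1
  2: ids {23} → COUNT(m.id)=1
  3: ids {7, 22} → COUNT(m.id)=2
  4: ids {6, 21} → COUNT(m.id)=2
  5: ids {8, 12} → COUNT(m.id)=2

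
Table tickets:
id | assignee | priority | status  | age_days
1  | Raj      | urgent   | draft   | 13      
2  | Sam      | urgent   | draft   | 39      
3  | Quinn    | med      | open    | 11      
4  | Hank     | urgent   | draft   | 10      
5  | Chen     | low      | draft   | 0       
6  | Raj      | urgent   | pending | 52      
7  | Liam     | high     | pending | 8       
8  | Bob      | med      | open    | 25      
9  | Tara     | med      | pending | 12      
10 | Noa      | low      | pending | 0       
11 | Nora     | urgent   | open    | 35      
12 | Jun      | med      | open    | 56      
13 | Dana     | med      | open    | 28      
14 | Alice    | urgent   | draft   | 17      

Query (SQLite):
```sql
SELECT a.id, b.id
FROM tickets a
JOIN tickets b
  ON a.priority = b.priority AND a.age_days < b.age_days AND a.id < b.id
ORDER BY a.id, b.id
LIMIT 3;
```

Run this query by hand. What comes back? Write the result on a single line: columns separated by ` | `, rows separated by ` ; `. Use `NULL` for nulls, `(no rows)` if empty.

1 | 2 ; 1 | 6 ; 1 | 11

Pairs (a,b) with same priority, a.age_days < b.age_days, a.id < b.id.
priority groups: high:{7} low:{5,10} med:{3,8,9,12,13} urgent:{1,2,4,6,11,14}
Ordered by (a.id, b.id); first 3.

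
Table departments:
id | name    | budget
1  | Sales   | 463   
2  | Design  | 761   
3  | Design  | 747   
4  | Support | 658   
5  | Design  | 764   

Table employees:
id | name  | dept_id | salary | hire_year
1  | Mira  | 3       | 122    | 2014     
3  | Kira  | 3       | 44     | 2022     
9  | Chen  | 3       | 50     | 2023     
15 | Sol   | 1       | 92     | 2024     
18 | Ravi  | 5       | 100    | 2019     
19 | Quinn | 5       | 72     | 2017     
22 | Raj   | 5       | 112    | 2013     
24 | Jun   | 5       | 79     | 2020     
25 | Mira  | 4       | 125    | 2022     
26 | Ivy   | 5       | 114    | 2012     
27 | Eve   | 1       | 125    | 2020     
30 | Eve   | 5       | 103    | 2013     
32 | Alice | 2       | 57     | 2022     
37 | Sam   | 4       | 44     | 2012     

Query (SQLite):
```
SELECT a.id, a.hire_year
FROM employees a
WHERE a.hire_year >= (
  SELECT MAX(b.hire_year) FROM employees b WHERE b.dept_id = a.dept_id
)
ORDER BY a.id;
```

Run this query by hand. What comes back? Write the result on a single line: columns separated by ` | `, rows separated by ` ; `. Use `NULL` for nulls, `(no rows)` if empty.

9 | 2023 ; 15 | 2024 ; 24 | 2020 ; 25 | 2022 ; 32 | 2022

For each employees row a, compute MAX(hire_year) over rows sharing a.dept_id.
Keep row a if a.hire_year >= that per-group MAX.
  dept_id=1: MAX(hire_year) = 2024
  dept_id=2: MAX(hire_year) = 2022
  dept_id=3: MAX(hire_year) = 2023
  dept_id=4: MAX(hire_year) = 2022
  dept_id=5: MAX(hire_year) = 2020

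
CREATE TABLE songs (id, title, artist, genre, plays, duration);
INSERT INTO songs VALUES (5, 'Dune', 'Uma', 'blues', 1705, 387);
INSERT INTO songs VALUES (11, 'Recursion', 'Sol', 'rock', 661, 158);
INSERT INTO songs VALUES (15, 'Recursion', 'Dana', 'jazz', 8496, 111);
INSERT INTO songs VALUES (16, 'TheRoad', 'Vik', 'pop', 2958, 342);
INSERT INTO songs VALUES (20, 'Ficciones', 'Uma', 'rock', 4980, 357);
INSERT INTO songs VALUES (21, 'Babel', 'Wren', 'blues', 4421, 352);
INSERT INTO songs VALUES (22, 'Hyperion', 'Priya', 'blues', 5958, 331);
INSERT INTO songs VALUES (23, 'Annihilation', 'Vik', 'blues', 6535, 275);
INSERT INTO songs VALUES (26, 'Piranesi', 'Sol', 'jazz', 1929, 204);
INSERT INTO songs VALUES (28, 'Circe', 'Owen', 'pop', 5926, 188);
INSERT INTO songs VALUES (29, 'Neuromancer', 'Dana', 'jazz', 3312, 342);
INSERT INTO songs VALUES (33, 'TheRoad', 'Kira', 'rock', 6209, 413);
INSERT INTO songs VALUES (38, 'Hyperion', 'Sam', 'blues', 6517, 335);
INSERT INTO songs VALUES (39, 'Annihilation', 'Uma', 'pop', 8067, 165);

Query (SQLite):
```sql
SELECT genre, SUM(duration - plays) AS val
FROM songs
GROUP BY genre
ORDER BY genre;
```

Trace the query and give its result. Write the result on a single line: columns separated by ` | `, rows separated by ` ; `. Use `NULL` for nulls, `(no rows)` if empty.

For each row compute duration - plays.
Group by genre; take SUM of the expression per group.
  blues: ids {5, 21, 22, 23, 38} → SUM(duration - plays)=-23456
  jazz: ids {15, 26, 29} → SUM(duration - plays)=-13080
  pop: ids {16, 28, 39} → SUM(duration - plays)=-16256
  rock: ids {11, 20, 33} → SUM(duration - plays)=-10922

blues | -23456 ; jazz | -13080 ; pop | -16256 ; rock | -10922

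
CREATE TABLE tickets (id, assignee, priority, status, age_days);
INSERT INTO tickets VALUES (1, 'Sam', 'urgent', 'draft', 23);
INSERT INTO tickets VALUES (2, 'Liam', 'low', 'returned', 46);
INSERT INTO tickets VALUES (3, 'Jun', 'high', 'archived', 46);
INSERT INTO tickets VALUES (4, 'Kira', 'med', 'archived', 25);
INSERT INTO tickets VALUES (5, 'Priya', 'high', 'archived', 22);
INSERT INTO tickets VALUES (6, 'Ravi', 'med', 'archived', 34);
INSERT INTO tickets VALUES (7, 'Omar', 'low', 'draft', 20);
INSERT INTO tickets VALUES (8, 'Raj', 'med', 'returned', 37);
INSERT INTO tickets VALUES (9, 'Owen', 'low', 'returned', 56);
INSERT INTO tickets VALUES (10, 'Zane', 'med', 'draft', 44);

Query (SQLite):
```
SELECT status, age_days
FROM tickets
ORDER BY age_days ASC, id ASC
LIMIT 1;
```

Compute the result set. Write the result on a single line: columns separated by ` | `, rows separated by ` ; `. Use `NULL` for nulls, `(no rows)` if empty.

draft | 20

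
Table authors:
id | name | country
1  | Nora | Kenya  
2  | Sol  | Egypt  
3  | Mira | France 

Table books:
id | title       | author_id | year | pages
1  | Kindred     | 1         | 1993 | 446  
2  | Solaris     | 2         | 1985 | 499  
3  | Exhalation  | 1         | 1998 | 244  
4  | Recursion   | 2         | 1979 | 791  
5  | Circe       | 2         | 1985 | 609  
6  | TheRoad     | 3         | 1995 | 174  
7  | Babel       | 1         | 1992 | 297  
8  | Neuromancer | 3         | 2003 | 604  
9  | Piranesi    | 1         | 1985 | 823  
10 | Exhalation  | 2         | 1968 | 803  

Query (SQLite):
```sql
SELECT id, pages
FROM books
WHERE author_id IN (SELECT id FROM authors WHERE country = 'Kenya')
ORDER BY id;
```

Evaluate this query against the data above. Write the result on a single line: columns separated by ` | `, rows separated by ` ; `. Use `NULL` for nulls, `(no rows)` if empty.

Inner query: authors.id where country = 'Kenya'.
Outer: keep books rows whose author_id is in that set.
Inner query → {1}

1 | 446 ; 3 | 244 ; 7 | 297 ; 9 | 823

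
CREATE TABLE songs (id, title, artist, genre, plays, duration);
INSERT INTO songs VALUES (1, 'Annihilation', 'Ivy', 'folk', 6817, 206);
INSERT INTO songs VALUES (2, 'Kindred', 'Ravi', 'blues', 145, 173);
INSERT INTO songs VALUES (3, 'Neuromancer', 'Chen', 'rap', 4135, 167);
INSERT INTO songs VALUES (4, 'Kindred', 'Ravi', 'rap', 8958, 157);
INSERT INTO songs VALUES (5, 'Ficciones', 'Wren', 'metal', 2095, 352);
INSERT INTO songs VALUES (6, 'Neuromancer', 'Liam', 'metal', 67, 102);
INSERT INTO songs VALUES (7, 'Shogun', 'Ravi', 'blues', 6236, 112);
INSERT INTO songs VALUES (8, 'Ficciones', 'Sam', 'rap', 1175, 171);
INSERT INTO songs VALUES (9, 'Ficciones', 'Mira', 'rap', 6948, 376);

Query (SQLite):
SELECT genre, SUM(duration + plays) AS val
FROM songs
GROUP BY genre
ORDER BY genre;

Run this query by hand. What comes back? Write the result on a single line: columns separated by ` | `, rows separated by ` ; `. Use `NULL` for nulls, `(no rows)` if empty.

For each row compute duration + plays.
Group by genre; take SUM of the expression per group.
  blues: ids {2, 7} → SUM(duration + plays)=6666
  folk: ids {1} → SUM(duration + plays)=7023
  metal: ids {5, 6} → SUM(duration + plays)=2616
  rap: ids {3, 4, 8, 9} → SUM(duration + plays)=22087

blues | 6666 ; folk | 7023 ; metal | 2616 ; rap | 22087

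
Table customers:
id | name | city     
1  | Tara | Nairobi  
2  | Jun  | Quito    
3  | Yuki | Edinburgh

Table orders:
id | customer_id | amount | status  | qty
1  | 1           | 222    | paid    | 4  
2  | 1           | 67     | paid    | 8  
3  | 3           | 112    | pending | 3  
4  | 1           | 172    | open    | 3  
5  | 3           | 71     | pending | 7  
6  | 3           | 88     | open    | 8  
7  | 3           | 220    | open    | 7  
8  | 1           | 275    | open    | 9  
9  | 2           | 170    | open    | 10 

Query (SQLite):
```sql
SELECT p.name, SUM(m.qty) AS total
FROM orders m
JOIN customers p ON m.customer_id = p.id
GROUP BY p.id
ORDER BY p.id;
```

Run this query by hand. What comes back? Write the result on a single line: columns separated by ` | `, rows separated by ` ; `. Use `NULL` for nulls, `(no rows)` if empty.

Join each orders row to its customers via customer_id.
Group joined rows by customers.id; compute SUM(m.qty) per group.
  1: ids {1, 2, 4, 8} → SUM(m.qty)=24
  2: ids {9} → SUM(m.qty)=10
  3: ids {3, 5, 6, 7} → SUM(m.qty)=25

Tara | 24 ; Jun | 10 ; Yuki | 25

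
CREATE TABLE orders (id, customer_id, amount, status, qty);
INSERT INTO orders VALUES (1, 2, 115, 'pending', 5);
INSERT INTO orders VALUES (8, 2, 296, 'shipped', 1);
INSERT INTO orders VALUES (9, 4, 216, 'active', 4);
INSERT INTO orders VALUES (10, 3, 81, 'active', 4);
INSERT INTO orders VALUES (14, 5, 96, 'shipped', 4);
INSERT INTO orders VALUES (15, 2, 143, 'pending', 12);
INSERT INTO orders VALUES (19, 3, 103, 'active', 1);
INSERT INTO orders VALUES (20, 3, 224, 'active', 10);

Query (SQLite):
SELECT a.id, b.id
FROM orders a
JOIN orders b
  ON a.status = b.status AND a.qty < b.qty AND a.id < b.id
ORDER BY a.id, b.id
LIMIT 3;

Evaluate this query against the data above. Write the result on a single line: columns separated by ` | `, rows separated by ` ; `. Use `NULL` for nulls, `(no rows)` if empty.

Pairs (a,b) with same status, a.qty < b.qty, a.id < b.id.
status groups: active:{9,10,19,20} pending:{1,15} shipped:{8,14}
Ordered by (a.id, b.id); first 3.

1 | 15 ; 8 | 14 ; 9 | 20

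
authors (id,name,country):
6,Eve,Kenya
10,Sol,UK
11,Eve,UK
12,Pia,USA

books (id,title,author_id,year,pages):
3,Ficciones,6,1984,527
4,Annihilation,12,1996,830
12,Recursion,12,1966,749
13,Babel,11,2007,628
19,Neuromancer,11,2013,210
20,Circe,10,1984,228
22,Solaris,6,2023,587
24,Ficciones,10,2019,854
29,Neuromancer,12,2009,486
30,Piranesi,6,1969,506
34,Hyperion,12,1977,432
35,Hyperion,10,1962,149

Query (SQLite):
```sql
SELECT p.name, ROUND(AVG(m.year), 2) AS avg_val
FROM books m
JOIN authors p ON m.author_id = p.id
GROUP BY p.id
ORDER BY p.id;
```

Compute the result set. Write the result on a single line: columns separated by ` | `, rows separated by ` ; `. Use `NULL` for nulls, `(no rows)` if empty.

Eve | 1992 ; Sol | 1988.33 ; Eve | 2010 ; Pia | 1987

Join each books row to its authors via author_id.
Group joined rows by authors.id; compute ROUND(AVG(m.year), 2) per group.
  6: ids {3, 22, 30} → ROUND(AVG(m.year), 2)=1992
  10: ids {20, 24, 35} → ROUND(AVG(m.year), 2)=1988.33
  11: ids {13, 19} → ROUND(AVG(m.year), 2)=2010
  12: ids {4, 12, 29, 34} → ROUND(AVG(m.year), 2)=1987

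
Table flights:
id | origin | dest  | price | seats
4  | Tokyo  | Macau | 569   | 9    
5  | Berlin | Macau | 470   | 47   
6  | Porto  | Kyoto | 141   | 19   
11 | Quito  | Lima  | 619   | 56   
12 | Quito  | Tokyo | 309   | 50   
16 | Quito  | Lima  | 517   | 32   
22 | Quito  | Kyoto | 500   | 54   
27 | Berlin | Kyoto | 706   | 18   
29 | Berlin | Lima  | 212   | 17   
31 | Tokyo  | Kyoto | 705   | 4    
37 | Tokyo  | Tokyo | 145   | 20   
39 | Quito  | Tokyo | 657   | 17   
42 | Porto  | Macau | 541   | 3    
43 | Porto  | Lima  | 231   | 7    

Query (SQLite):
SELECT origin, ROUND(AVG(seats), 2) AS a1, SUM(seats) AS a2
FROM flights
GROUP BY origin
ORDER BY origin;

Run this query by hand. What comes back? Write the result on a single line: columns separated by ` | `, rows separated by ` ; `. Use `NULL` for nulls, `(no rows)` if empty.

Berlin | 27.33 | 82 ; Porto | 9.67 | 29 ; Quito | 41.8 | 209 ; Tokyo | 11 | 33

Group flights by origin.
Per group compute: ROUND(AVG(seats), 2), SUM(seats).
  Berlin: ids {5, 27, 29} → ROUND(AVG(seats), 2)=27.33, SUM(seats)=82
  Porto: ids {6, 42, 43} → ROUND(AVG(seats), 2)=9.67, SUM(seats)=29
  Quito: ids {11, 12, 16, 22, 39} → ROUND(AVG(seats), 2)=41.8, SUM(seats)=209
  Tokyo: ids {4, 31, 37} → ROUND(AVG(seats), 2)=11, SUM(seats)=33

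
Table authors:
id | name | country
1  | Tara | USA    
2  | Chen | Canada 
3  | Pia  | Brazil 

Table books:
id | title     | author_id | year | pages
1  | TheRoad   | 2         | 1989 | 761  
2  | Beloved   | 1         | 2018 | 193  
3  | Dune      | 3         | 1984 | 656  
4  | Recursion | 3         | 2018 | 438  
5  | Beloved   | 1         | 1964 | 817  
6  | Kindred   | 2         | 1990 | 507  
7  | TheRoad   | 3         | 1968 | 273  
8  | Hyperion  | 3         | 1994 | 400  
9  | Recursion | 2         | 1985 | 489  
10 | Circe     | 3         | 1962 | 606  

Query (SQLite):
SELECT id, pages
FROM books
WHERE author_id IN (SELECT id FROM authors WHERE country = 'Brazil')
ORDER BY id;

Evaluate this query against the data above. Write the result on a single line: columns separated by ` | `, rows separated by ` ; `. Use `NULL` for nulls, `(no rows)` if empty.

3 | 656 ; 4 | 438 ; 7 | 273 ; 8 | 400 ; 10 | 606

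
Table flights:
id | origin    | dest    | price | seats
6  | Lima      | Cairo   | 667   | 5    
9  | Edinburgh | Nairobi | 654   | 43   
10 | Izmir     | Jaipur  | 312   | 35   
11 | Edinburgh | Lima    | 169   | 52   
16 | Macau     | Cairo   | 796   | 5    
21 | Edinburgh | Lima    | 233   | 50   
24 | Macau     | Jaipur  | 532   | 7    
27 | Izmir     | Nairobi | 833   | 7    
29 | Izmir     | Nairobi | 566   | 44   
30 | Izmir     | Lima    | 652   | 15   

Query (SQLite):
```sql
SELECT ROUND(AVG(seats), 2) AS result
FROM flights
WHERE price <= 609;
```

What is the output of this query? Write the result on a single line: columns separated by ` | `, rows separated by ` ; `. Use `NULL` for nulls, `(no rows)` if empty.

37.6

Rows where price <= 609 → seats values: [35, 52, 50, 7, 44].
AVG = 188 / 5 (rounded to 2 dp).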